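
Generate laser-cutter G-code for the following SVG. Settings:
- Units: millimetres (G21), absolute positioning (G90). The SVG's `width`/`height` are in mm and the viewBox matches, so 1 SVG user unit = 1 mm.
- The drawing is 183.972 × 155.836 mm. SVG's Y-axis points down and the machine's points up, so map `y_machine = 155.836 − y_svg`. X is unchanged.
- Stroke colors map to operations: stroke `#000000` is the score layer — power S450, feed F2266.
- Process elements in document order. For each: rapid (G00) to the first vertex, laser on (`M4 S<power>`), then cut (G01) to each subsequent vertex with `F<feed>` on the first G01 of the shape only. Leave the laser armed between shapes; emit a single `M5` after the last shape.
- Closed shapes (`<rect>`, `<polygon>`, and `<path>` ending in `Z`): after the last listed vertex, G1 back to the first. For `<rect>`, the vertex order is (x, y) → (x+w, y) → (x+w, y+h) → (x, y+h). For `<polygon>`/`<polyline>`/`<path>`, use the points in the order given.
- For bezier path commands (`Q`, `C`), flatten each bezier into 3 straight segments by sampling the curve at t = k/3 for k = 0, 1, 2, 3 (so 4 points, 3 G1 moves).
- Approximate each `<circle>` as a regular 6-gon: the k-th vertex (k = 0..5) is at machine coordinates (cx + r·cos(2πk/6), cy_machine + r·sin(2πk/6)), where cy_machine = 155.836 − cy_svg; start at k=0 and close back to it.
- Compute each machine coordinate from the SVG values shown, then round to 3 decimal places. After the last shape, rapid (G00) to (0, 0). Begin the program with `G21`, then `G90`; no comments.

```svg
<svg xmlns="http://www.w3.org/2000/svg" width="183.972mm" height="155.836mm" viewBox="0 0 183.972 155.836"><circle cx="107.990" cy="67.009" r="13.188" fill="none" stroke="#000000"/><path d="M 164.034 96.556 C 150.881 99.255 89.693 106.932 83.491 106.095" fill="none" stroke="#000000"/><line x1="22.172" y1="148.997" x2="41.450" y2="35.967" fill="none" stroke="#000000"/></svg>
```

G21
G90
G00 X121.178 Y88.827
M4 S450
G01 X114.584 Y100.248 F2266
G01 X101.396 Y100.248
G01 X94.802 Y88.827
G01 X101.396 Y77.406
G01 X114.584 Y77.406
G01 X121.178 Y88.827
G00 X164.034 Y59.280
M4 S450
G01 X138.685 Y55.421 F2266
G01 X104.206 Y51.242
G01 X83.491 Y49.741
G00 X22.172 Y6.839
M4 S450
G01 X41.450 Y119.869 F2266
M5
G00 X0.000 Y0.000

viewBox `0 0 183.972 155.836` with mm width/height → 1 unit = 1 mm. Flip: y_m = 155.836 − y_svg.

**Shape 1** — `<circle>` circle, stroke `#000000` → score (S450, F2266). Machine vertices: (121.178,88.827) → (114.584,100.248) → (101.396,100.248) → (94.802,88.827) → (101.396,77.406) → (114.584,77.406) → (121.178,88.827). Closed: final G1 returns to the first vertex.

**Shape 2** — `<path>` cubic bezier, stroke `#000000` → score (S450, F2266). Control points (SVG): P0=(164.034,96.556), P1=(150.881,99.255), P2=(89.693,106.932), P3=(83.491,106.095); sampled at t=k/3. Machine vertices: (164.034,59.280) → (138.685,55.421) → (104.206,51.242) → (83.491,49.741). Open path.

**Shape 3** — `<line>` line segment, stroke `#000000` → score (S450, F2266). Machine vertices: (22.172,6.839) → (41.450,119.869). Open path.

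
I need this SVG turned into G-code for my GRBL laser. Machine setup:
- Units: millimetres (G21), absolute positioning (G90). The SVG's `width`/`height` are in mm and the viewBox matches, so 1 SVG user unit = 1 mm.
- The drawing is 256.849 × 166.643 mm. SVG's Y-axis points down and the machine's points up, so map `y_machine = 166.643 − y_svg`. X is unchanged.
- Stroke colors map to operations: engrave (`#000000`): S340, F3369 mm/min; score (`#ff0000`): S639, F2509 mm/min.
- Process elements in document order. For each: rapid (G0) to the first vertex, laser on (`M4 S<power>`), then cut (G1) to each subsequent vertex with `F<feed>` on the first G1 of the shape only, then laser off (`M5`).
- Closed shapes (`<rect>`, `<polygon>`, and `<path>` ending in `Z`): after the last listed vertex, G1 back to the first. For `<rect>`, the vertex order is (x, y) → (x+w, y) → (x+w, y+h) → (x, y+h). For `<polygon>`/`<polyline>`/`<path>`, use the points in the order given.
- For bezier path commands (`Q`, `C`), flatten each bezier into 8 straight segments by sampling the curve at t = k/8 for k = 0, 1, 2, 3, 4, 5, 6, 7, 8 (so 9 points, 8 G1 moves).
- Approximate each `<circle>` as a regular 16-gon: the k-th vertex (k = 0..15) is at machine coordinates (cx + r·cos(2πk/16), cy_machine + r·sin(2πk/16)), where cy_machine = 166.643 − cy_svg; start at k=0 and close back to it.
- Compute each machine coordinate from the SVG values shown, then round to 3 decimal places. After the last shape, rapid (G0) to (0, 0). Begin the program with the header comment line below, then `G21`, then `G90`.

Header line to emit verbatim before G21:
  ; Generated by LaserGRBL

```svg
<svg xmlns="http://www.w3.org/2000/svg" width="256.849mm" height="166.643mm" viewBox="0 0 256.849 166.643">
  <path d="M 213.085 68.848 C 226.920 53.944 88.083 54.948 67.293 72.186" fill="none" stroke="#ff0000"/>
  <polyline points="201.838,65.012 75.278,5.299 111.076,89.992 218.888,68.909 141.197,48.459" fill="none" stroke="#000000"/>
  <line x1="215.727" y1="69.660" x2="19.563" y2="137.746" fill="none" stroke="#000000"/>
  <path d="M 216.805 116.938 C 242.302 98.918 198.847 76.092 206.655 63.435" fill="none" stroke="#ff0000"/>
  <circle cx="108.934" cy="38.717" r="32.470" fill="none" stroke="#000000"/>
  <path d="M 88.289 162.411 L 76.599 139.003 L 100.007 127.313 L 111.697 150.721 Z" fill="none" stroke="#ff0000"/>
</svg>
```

viewBox `0 0 256.849 166.643` with mm width/height → 1 unit = 1 mm. Flip: y_m = 166.643 − y_svg.

**Shape 1** — `<path>` cubic bezier, stroke `#ff0000` → score (S639, F2509). Control points (SVG): P0=(213.085,68.848), P1=(226.920,53.944), P2=(88.083,54.948), P3=(67.293,72.186); sampled at t=k/8. Machine vertices: (213.085,97.795) → (211.645,102.638) → (199.065,105.985) → (178.517,107.834) → (153.173,108.179) → (126.207,107.018) → (100.789,104.347) → (80.094,100.161) → (67.293,94.457). Open path.

**Shape 2** — `<polyline>` open polyline, stroke `#000000` → engrave (S340, F3369). Machine vertices: (201.838,101.631) → (75.278,161.344) → (111.076,76.651) → (218.888,97.734) → (141.197,118.184). Open path.

**Shape 3** — `<line>` line segment, stroke `#000000` → engrave (S340, F3369). Machine vertices: (215.727,96.983) → (19.563,28.897). Open path.

**Shape 4** — `<path>` cubic bezier, stroke `#ff0000` → score (S639, F2509). Control points (SVG): P0=(216.805,116.938), P1=(242.302,98.918), P2=(198.847,76.092), P3=(206.655,63.435); sampled at t=k/8. Machine vertices: (216.805,49.705) → (223.369,56.659) → (224.878,63.887) → (222.739,71.215) → (218.363,78.468) → (213.158,85.469) → (208.532,92.043) → (205.895,98.014) → (206.655,103.208). Open path.

**Shape 5** — `<circle>` circle, stroke `#000000` → engrave (S340, F3369). Machine vertices: (141.404,127.926) → (138.932,140.352) → (131.894,150.886) → (121.360,157.924) → (108.934,160.396) → (96.508,157.924) → (85.974,150.886) → (78.936,140.352) → (76.464,127.926) → (78.936,115.500) → (85.974,104.966) → (96.508,97.928) → (108.934,95.456) → (121.360,97.928) → (131.894,104.966) → (138.932,115.500) → (141.404,127.926). Closed: final G1 returns to the first vertex.

**Shape 6** — `<path>` regular polygon, stroke `#ff0000` → score (S639, F2509). Machine vertices: (88.289,4.232) → (76.599,27.640) → (100.007,39.330) → (111.697,15.922) → (88.289,4.232). Closed: final G1 returns to the first vertex.

; Generated by LaserGRBL
G21
G90
G0 X213.085 Y97.795
M4 S639
G1 X211.645 Y102.638 F2509
G1 X199.065 Y105.985
G1 X178.517 Y107.834
G1 X153.173 Y108.179
G1 X126.207 Y107.018
G1 X100.789 Y104.347
G1 X80.094 Y100.161
G1 X67.293 Y94.457
M5
G0 X201.838 Y101.631
M4 S340
G1 X75.278 Y161.344 F3369
G1 X111.076 Y76.651
G1 X218.888 Y97.734
G1 X141.197 Y118.184
M5
G0 X215.727 Y96.983
M4 S340
G1 X19.563 Y28.897 F3369
M5
G0 X216.805 Y49.705
M4 S639
G1 X223.369 Y56.659 F2509
G1 X224.878 Y63.887
G1 X222.739 Y71.215
G1 X218.363 Y78.468
G1 X213.158 Y85.469
G1 X208.532 Y92.043
G1 X205.895 Y98.014
G1 X206.655 Y103.208
M5
G0 X141.404 Y127.926
M4 S340
G1 X138.932 Y140.352 F3369
G1 X131.894 Y150.886
G1 X121.360 Y157.924
G1 X108.934 Y160.396
G1 X96.508 Y157.924
G1 X85.974 Y150.886
G1 X78.936 Y140.352
G1 X76.464 Y127.926
G1 X78.936 Y115.500
G1 X85.974 Y104.966
G1 X96.508 Y97.928
G1 X108.934 Y95.456
G1 X121.360 Y97.928
G1 X131.894 Y104.966
G1 X138.932 Y115.500
G1 X141.404 Y127.926
M5
G0 X88.289 Y4.232
M4 S639
G1 X76.599 Y27.640 F2509
G1 X100.007 Y39.330
G1 X111.697 Y15.922
G1 X88.289 Y4.232
M5
G0 X0.000 Y0.000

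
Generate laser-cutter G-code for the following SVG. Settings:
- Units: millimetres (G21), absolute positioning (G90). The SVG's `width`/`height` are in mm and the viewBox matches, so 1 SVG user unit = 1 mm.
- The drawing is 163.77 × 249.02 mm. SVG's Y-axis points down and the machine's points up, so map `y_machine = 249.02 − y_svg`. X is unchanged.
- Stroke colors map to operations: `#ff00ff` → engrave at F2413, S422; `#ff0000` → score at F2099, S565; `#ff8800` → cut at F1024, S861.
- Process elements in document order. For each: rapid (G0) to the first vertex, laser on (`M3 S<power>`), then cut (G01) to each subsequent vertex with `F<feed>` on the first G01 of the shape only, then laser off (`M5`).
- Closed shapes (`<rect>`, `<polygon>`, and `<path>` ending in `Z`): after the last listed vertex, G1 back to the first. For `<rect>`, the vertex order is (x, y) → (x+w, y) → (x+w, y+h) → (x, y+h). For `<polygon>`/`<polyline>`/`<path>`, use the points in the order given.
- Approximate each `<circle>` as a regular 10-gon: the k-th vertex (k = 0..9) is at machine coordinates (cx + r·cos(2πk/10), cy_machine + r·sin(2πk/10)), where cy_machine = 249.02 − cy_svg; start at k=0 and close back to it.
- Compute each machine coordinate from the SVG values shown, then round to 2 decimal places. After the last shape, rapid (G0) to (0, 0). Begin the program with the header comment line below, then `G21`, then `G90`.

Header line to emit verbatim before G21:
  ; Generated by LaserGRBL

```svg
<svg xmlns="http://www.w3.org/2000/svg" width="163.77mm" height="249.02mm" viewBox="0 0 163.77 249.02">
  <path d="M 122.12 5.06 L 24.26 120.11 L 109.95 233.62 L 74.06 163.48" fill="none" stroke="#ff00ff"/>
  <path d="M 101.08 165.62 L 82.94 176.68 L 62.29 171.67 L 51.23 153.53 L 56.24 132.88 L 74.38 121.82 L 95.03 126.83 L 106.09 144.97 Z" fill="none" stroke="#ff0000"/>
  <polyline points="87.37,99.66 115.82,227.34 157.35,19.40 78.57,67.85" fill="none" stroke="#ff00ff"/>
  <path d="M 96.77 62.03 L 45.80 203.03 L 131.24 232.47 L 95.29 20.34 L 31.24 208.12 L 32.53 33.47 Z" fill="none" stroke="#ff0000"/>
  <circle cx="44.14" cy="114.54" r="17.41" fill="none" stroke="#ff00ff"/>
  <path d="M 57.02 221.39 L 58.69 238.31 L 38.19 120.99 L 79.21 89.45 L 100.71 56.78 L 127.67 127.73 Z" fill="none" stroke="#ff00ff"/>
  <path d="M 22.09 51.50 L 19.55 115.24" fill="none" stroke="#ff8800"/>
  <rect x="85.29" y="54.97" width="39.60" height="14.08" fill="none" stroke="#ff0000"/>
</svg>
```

1 u = 1 mm; y_m = 249.02 − y.

[1] `<path>` open polyline, #ff00ff→engrave S422 F2413: (122.12,243.96) → (24.26,128.91) → (109.95,15.40) → (74.06,85.54)

[2] `<path>` regular polygon, #ff0000→score S565 F2099: (101.08,83.40) → (82.94,72.34) → (62.29,77.35) → (51.23,95.49) → (56.24,116.14) → (74.38,127.20) → (95.03,122.19) → (106.09,104.05) → (101.08,83.40) (closed)

[3] `<polyline>` open polyline, #ff00ff→engrave S422 F2413: (87.37,149.36) → (115.82,21.68) → (157.35,229.62) → (78.57,181.17)

[4] `<path>` closed polygon, #ff0000→score S565 F2099: (96.77,186.99) → (45.80,45.99) → (131.24,16.55) → (95.29,228.68) → (31.24,40.90) → (32.53,215.55) → (96.77,186.99) (closed)

[5] `<circle>` circle, #ff00ff→engrave S422 F2413: (61.55,134.48) → (58.22,144.71) → (49.52,151.04) → (38.76,151.04) → (30.06,144.71) → (26.73,134.48) → (30.06,124.25) → (38.76,117.92) → (49.52,117.92) → (58.22,124.25) → (61.55,134.48) (closed)

[6] `<path>` closed polygon, #ff00ff→engrave S422 F2413: (57.02,27.63) → (58.69,10.71) → (38.19,128.03) → (79.21,159.57) → (100.71,192.24) → (127.67,121.29) → (57.02,27.63) (closed)

[7] `<path>` line segment, #ff8800→cut S861 F1024: (22.09,197.52) → (19.55,133.78)

[8] `<rect>` rectangle, #ff0000→score S565 F2099: (85.29,194.05) → (124.89,194.05) → (124.89,179.97) → (85.29,179.97) → (85.29,194.05) (closed)

; Generated by LaserGRBL
G21
G90
G0 X122.12 Y243.96
M3 S422
G01 X24.26 Y128.91 F2413
G01 X109.95 Y15.40
G01 X74.06 Y85.54
M5
G0 X101.08 Y83.40
M3 S565
G01 X82.94 Y72.34 F2099
G01 X62.29 Y77.35
G01 X51.23 Y95.49
G01 X56.24 Y116.14
G01 X74.38 Y127.20
G01 X95.03 Y122.19
G01 X106.09 Y104.05
G01 X101.08 Y83.40
M5
G0 X87.37 Y149.36
M3 S422
G01 X115.82 Y21.68 F2413
G01 X157.35 Y229.62
G01 X78.57 Y181.17
M5
G0 X96.77 Y186.99
M3 S565
G01 X45.80 Y45.99 F2099
G01 X131.24 Y16.55
G01 X95.29 Y228.68
G01 X31.24 Y40.90
G01 X32.53 Y215.55
G01 X96.77 Y186.99
M5
G0 X61.55 Y134.48
M3 S422
G01 X58.22 Y144.71 F2413
G01 X49.52 Y151.04
G01 X38.76 Y151.04
G01 X30.06 Y144.71
G01 X26.73 Y134.48
G01 X30.06 Y124.25
G01 X38.76 Y117.92
G01 X49.52 Y117.92
G01 X58.22 Y124.25
G01 X61.55 Y134.48
M5
G0 X57.02 Y27.63
M3 S422
G01 X58.69 Y10.71 F2413
G01 X38.19 Y128.03
G01 X79.21 Y159.57
G01 X100.71 Y192.24
G01 X127.67 Y121.29
G01 X57.02 Y27.63
M5
G0 X22.09 Y197.52
M3 S861
G01 X19.55 Y133.78 F1024
M5
G0 X85.29 Y194.05
M3 S565
G01 X124.89 Y194.05 F2099
G01 X124.89 Y179.97
G01 X85.29 Y179.97
G01 X85.29 Y194.05
M5
G0 X0.00 Y0.00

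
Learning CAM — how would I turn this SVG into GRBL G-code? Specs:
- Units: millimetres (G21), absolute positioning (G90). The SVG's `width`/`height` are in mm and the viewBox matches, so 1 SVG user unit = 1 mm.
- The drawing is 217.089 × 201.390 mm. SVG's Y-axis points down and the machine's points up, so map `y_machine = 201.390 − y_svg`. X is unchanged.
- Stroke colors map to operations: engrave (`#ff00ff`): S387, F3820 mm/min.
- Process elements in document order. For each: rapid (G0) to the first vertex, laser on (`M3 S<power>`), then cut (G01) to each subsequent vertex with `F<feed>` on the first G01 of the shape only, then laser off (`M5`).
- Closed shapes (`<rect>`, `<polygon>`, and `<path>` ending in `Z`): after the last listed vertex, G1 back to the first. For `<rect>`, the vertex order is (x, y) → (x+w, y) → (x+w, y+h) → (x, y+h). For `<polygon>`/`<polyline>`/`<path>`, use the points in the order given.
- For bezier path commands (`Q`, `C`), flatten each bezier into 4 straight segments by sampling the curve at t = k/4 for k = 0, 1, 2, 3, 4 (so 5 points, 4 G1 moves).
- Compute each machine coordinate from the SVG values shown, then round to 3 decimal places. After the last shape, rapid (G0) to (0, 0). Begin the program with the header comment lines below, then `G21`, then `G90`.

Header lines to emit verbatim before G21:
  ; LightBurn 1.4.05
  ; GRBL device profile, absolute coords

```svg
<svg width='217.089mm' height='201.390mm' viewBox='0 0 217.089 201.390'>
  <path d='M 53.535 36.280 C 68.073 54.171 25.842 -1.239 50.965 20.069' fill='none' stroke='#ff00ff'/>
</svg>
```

; LightBurn 1.4.05
; GRBL device profile, absolute coords
G21
G90
G0 X53.535 Y165.110
M3 S387
G01 X55.734 Y163.092 F3820
G01 X48.281 Y174.497
G01 X42.812 Y185.261
G01 X50.965 Y181.321
M5
G0 X0.000 Y0.000

viewBox `0 0 217.089 201.390` with mm width/height → 1 unit = 1 mm. Flip: y_m = 201.390 − y_svg.

**Shape 1** — `<path>` cubic bezier, stroke `#ff00ff` → engrave (S387, F3820). Control points (SVG): P0=(53.535,36.280), P1=(68.073,54.171), P2=(25.842,-1.239), P3=(50.965,20.069); sampled at t=k/4. Machine vertices: (53.535,165.110) → (55.734,163.092) → (48.281,174.497) → (42.812,185.261) → (50.965,181.321). Open path.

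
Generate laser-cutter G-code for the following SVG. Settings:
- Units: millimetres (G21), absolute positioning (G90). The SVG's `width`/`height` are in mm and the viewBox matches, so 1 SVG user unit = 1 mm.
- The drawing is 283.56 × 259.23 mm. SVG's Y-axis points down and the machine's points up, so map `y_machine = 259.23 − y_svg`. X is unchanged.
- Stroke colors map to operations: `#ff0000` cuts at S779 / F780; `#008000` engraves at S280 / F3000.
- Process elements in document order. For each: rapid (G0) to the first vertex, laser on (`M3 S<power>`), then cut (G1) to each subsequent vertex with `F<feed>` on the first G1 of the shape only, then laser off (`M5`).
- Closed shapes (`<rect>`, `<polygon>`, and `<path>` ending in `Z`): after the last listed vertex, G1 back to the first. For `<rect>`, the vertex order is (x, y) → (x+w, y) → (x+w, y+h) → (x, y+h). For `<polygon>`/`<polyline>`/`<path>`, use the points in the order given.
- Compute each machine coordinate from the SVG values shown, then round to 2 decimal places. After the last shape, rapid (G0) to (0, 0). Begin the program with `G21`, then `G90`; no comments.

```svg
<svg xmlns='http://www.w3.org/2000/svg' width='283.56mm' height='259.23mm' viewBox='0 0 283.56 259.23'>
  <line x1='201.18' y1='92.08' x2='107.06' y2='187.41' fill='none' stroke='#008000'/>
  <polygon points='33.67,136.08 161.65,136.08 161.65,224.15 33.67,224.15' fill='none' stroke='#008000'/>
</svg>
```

G21
G90
G0 X201.18 Y167.15
M3 S280
G1 X107.06 Y71.82 F3000
M5
G0 X33.67 Y123.15
M3 S280
G1 X161.65 Y123.15 F3000
G1 X161.65 Y35.08
G1 X33.67 Y35.08
G1 X33.67 Y123.15
M5
G0 X0.00 Y0.00

Since the viewBox matches the mm dimensions, user units are millimetres directly. The only transform is the Y-flip y_m = 259.23 − y_svg.

Shape 1 is a line segment drawn with `<line>`. Its stroke #008000 means engrave at S280, F3000. After flipping Y the toolpath is (201.18,167.15) → (107.06,71.82).

Shape 2 is a rectangle drawn with `<polygon>`. Its stroke #008000 means engrave at S280, F3000. After flipping Y the toolpath is (33.67,123.15) → (161.65,123.15) → (161.65,35.08) → (33.67,35.08) → (33.67,123.15), returning to the start.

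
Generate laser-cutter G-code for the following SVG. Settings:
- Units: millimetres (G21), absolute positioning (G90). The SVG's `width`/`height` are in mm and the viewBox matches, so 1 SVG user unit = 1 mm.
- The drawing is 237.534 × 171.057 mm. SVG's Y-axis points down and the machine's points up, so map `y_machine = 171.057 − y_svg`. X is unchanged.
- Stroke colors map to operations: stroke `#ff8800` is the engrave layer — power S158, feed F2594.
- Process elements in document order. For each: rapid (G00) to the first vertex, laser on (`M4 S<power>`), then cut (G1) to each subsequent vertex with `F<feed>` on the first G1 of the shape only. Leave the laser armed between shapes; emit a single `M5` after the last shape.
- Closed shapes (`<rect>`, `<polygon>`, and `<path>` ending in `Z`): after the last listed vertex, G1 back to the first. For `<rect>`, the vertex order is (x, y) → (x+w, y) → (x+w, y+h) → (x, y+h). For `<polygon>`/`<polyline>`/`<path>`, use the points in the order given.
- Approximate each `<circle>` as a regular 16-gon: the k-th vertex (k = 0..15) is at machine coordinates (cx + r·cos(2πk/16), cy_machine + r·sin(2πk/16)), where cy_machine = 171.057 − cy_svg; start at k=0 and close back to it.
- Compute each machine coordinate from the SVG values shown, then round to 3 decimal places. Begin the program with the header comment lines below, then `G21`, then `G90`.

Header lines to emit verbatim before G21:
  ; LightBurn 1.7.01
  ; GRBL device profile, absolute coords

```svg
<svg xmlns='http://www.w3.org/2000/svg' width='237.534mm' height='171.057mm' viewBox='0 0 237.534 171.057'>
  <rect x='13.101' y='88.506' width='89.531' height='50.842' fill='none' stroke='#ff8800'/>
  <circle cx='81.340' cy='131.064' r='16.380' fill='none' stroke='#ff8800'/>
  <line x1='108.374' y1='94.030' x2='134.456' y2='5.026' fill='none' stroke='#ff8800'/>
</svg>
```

; LightBurn 1.7.01
; GRBL device profile, absolute coords
G21
G90
G00 X13.101 Y82.551
M4 S158
G1 X102.632 Y82.551 F2594
G1 X102.632 Y31.709
G1 X13.101 Y31.709
G1 X13.101 Y82.551
G00 X97.720 Y39.993
M4 S158
G1 X96.473 Y46.261 F2594
G1 X92.922 Y51.575
G1 X87.608 Y55.126
G1 X81.340 Y56.373
G1 X75.072 Y55.126
G1 X69.758 Y51.575
G1 X66.207 Y46.261
G1 X64.960 Y39.993
G1 X66.207 Y33.725
G1 X69.758 Y28.411
G1 X75.072 Y24.860
G1 X81.340 Y23.613
G1 X87.608 Y24.860
G1 X92.922 Y28.411
G1 X96.473 Y33.725
G1 X97.720 Y39.993
G00 X108.374 Y77.027
M4 S158
G1 X134.456 Y166.031 F2594
M5

viewBox `0 0 237.534 171.057` with mm width/height → 1 unit = 1 mm. Flip: y_m = 171.057 − y_svg.

**Shape 1** — `<rect>` rectangle, stroke `#ff8800` → engrave (S158, F2594). Machine vertices: (13.101,82.551) → (102.632,82.551) → (102.632,31.709) → (13.101,31.709) → (13.101,82.551). Closed: final G1 returns to the first vertex.

**Shape 2** — `<circle>` circle, stroke `#ff8800` → engrave (S158, F2594). Machine vertices: (97.720,39.993) → (96.473,46.261) → (92.922,51.575) → (87.608,55.126) → (81.340,56.373) → (75.072,55.126) → (69.758,51.575) → (66.207,46.261) → (64.960,39.993) → (66.207,33.725) → (69.758,28.411) → (75.072,24.860) → (81.340,23.613) → (87.608,24.860) → (92.922,28.411) → (96.473,33.725) → (97.720,39.993). Closed: final G1 returns to the first vertex.

**Shape 3** — `<line>` line segment, stroke `#ff8800` → engrave (S158, F2594). Machine vertices: (108.374,77.027) → (134.456,166.031). Open path.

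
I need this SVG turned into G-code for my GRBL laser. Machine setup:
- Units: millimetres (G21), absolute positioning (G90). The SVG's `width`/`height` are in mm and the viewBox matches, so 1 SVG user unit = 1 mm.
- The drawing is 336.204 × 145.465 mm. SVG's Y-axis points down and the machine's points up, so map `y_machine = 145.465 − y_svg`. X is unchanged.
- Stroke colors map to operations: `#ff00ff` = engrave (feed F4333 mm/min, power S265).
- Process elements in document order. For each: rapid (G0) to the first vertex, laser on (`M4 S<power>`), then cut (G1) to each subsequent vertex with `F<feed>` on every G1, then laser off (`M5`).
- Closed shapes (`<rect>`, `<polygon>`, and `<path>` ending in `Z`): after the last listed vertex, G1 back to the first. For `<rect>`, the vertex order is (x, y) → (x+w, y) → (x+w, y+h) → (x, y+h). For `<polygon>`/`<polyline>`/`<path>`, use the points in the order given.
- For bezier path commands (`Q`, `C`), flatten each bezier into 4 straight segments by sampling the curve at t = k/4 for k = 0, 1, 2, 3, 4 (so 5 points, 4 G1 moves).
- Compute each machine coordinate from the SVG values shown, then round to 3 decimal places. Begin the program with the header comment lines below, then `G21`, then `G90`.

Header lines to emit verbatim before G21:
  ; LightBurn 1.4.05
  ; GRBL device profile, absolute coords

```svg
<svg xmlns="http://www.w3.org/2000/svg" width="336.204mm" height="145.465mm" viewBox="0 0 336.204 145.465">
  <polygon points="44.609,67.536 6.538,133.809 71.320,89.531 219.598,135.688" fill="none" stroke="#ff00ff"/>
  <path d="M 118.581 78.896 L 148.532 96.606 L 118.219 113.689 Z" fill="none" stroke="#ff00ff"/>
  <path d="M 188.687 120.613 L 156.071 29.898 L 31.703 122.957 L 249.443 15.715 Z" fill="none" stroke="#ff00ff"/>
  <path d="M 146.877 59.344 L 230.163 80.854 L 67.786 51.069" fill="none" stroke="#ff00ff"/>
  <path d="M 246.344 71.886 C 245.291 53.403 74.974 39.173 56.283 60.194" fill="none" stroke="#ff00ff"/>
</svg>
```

Since the viewBox matches the mm dimensions, user units are millimetres directly. The only transform is the Y-flip y_m = 145.465 − y_svg.

Shape 1 is a closed polygon drawn with `<polygon>`. Its stroke #ff00ff means engrave at S265, F4333. After flipping Y the toolpath is (44.609,77.929) → (6.538,11.656) → (71.320,55.934) → (219.598,9.777) → (44.609,77.929), returning to the start.

Shape 2 is a regular polygon drawn with `<path>`. Its stroke #ff00ff means engrave at S265, F4333. After flipping Y the toolpath is (118.581,66.569) → (148.532,48.859) → (118.219,31.776) → (118.581,66.569), returning to the start.

Shape 3 is a closed polygon drawn with `<path>`. Its stroke #ff00ff means engrave at S265, F4333. After flipping Y the toolpath is (188.687,24.852) → (156.071,115.567) → (31.703,22.508) → (249.443,129.750) → (188.687,24.852), returning to the start.

Shape 4 is a open polyline drawn with `<path>`. Its stroke #ff00ff means engrave at S265, F4333. After flipping Y the toolpath is (146.877,86.121) → (230.163,64.611) → (67.786,94.396).

Shape 5 is a cubic bezier drawn with `<path>`. Its stroke #ff00ff means engrave at S265, F4333. After flipping Y the toolpath is (246.344,73.579) → (218.831,86.159) → (157.928,94.239) → (93.717,94.912) → (56.283,85.271).

; LightBurn 1.4.05
; GRBL device profile, absolute coords
G21
G90
G0 X44.609 Y77.929
M4 S265
G1 X6.538 Y11.656 F4333
G1 X71.320 Y55.934 F4333
G1 X219.598 Y9.777 F4333
G1 X44.609 Y77.929 F4333
M5
G0 X118.581 Y66.569
M4 S265
G1 X148.532 Y48.859 F4333
G1 X118.219 Y31.776 F4333
G1 X118.581 Y66.569 F4333
M5
G0 X188.687 Y24.852
M4 S265
G1 X156.071 Y115.567 F4333
G1 X31.703 Y22.508 F4333
G1 X249.443 Y129.750 F4333
G1 X188.687 Y24.852 F4333
M5
G0 X146.877 Y86.121
M4 S265
G1 X230.163 Y64.611 F4333
G1 X67.786 Y94.396 F4333
M5
G0 X246.344 Y73.579
M4 S265
G1 X218.831 Y86.159 F4333
G1 X157.928 Y94.239 F4333
G1 X93.717 Y94.912 F4333
G1 X56.283 Y85.271 F4333
M5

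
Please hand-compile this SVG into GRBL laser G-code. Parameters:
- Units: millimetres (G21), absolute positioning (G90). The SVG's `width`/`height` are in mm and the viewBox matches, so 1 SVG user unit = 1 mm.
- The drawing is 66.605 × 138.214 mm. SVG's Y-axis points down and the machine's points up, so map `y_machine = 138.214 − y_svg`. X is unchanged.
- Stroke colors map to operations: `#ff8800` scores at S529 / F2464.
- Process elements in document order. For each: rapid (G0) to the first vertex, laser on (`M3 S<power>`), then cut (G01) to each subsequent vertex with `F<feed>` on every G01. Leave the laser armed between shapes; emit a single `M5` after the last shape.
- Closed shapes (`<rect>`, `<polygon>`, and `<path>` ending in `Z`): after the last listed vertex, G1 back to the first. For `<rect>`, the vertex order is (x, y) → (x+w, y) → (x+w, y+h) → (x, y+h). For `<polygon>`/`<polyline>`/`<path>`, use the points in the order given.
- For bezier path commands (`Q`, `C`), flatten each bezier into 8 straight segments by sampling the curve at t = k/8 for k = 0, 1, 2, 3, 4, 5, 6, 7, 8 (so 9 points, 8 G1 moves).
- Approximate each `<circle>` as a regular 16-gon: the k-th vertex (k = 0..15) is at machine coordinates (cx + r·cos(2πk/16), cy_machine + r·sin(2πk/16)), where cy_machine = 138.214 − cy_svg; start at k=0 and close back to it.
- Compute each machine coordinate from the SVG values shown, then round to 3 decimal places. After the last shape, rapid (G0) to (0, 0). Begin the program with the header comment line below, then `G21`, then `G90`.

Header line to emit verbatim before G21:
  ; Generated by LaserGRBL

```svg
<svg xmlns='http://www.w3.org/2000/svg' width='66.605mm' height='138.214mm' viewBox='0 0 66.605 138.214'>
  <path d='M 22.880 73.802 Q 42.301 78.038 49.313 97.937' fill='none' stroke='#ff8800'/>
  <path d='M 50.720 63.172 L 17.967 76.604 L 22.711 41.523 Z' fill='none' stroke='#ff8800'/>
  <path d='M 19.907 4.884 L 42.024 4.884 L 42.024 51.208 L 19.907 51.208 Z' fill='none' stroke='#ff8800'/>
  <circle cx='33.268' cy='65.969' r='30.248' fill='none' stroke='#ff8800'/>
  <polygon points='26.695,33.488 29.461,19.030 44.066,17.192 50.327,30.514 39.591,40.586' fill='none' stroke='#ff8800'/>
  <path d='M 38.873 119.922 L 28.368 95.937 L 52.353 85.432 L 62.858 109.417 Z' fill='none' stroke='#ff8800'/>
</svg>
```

viewBox `0 0 66.605 138.214` with mm width/height → 1 unit = 1 mm. Flip: y_m = 138.214 − y_svg.

**Shape 1** — `<path>` quadratic bezier, stroke `#ff8800` → score (S529, F2464). Control points (SVG): P0=(22.880,73.802), P1=(42.301,78.038), P2=(49.313,97.937); sampled at t=k/8. Machine vertices: (22.880,64.412) → (27.541,63.108) → (31.815,61.315) → (35.701,59.032) → (39.199,56.260) → (42.309,52.999) → (45.031,49.248) → (47.366,45.007) → (49.313,40.277). Open path.

**Shape 2** — `<path>` regular polygon, stroke `#ff8800` → score (S529, F2464). Machine vertices: (50.720,75.042) → (17.967,61.610) → (22.711,96.691) → (50.720,75.042). Closed: final G1 returns to the first vertex.

**Shape 3** — `<path>` rectangle, stroke `#ff8800` → score (S529, F2464). Machine vertices: (19.907,133.330) → (42.024,133.330) → (42.024,87.006) → (19.907,87.006) → (19.907,133.330). Closed: final G1 returns to the first vertex.

**Shape 4** — `<circle>` circle, stroke `#ff8800` → score (S529, F2464). Machine vertices: (63.516,72.245) → (61.214,83.820) → (54.657,93.634) → (44.843,100.191) → (33.268,102.493) → (21.693,100.191) → (11.879,93.634) → (5.322,83.820) → (3.020,72.245) → (5.322,60.670) → (11.879,50.856) → (21.693,44.299) → (33.268,41.997) → (44.843,44.299) → (54.657,50.856) → (61.214,60.670) → (63.516,72.245). Closed: final G1 returns to the first vertex.

**Shape 5** — `<polygon>` regular polygon, stroke `#ff8800` → score (S529, F2464). Machine vertices: (26.695,104.726) → (29.461,119.184) → (44.066,121.022) → (50.327,107.700) → (39.591,97.628) → (26.695,104.726). Closed: final G1 returns to the first vertex.

**Shape 6** — `<path>` regular polygon, stroke `#ff8800` → score (S529, F2464). Machine vertices: (38.873,18.292) → (28.368,42.277) → (52.353,52.782) → (62.858,28.797) → (38.873,18.292). Closed: final G1 returns to the first vertex.

; Generated by LaserGRBL
G21
G90
G0 X22.880 Y64.412
M3 S529
G01 X27.541 Y63.108 F2464
G01 X31.815 Y61.315 F2464
G01 X35.701 Y59.032 F2464
G01 X39.199 Y56.260 F2464
G01 X42.309 Y52.999 F2464
G01 X45.031 Y49.248 F2464
G01 X47.366 Y45.007 F2464
G01 X49.313 Y40.277 F2464
G0 X50.720 Y75.042
M3 S529
G01 X17.967 Y61.610 F2464
G01 X22.711 Y96.691 F2464
G01 X50.720 Y75.042 F2464
G0 X19.907 Y133.330
M3 S529
G01 X42.024 Y133.330 F2464
G01 X42.024 Y87.006 F2464
G01 X19.907 Y87.006 F2464
G01 X19.907 Y133.330 F2464
G0 X63.516 Y72.245
M3 S529
G01 X61.214 Y83.820 F2464
G01 X54.657 Y93.634 F2464
G01 X44.843 Y100.191 F2464
G01 X33.268 Y102.493 F2464
G01 X21.693 Y100.191 F2464
G01 X11.879 Y93.634 F2464
G01 X5.322 Y83.820 F2464
G01 X3.020 Y72.245 F2464
G01 X5.322 Y60.670 F2464
G01 X11.879 Y50.856 F2464
G01 X21.693 Y44.299 F2464
G01 X33.268 Y41.997 F2464
G01 X44.843 Y44.299 F2464
G01 X54.657 Y50.856 F2464
G01 X61.214 Y60.670 F2464
G01 X63.516 Y72.245 F2464
G0 X26.695 Y104.726
M3 S529
G01 X29.461 Y119.184 F2464
G01 X44.066 Y121.022 F2464
G01 X50.327 Y107.700 F2464
G01 X39.591 Y97.628 F2464
G01 X26.695 Y104.726 F2464
G0 X38.873 Y18.292
M3 S529
G01 X28.368 Y42.277 F2464
G01 X52.353 Y52.782 F2464
G01 X62.858 Y28.797 F2464
G01 X38.873 Y18.292 F2464
M5
G0 X0.000 Y0.000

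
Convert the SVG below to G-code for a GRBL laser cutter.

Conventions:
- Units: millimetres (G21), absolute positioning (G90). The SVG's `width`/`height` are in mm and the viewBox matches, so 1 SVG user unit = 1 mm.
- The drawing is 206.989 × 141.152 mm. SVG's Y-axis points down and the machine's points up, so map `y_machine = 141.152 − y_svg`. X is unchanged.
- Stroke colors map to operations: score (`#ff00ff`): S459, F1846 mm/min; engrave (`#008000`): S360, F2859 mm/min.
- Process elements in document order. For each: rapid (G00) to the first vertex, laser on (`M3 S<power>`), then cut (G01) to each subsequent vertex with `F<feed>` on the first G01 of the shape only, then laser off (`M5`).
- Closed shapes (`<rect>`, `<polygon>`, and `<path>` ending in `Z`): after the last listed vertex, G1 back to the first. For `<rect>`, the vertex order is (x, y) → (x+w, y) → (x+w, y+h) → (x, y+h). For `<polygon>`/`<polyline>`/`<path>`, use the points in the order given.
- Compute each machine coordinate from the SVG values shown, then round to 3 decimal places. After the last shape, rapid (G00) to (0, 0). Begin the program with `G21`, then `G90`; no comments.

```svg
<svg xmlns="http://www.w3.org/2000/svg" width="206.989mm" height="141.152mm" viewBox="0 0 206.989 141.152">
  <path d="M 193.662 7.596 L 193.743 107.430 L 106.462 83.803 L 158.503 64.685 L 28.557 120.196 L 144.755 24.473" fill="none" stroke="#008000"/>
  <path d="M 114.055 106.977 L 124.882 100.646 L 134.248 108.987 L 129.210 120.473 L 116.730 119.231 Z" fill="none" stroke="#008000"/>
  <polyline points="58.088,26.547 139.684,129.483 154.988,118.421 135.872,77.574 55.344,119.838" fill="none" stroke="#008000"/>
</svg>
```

G21
G90
G00 X193.662 Y133.556
M3 S360
G01 X193.743 Y33.722 F2859
G01 X106.462 Y57.349
G01 X158.503 Y76.467
G01 X28.557 Y20.956
G01 X144.755 Y116.679
M5
G00 X114.055 Y34.175
M3 S360
G01 X124.882 Y40.506 F2859
G01 X134.248 Y32.165
G01 X129.210 Y20.679
G01 X116.730 Y21.921
G01 X114.055 Y34.175
M5
G00 X58.088 Y114.605
M3 S360
G01 X139.684 Y11.669 F2859
G01 X154.988 Y22.731
G01 X135.872 Y63.578
G01 X55.344 Y21.314
M5
G00 X0.000 Y0.000

1 u = 1 mm; y_m = 141.152 − y.

[1] `<path>` open polyline, #008000→engrave S360 F2859: (193.662,133.556) → (193.743,33.722) → (106.462,57.349) → (158.503,76.467) → (28.557,20.956) → (144.755,116.679)

[2] `<path>` regular polygon, #008000→engrave S360 F2859: (114.055,34.175) → (124.882,40.506) → (134.248,32.165) → (129.210,20.679) → (116.730,21.921) → (114.055,34.175) (closed)

[3] `<polyline>` open polyline, #008000→engrave S360 F2859: (58.088,114.605) → (139.684,11.669) → (154.988,22.731) → (135.872,63.578) → (55.344,21.314)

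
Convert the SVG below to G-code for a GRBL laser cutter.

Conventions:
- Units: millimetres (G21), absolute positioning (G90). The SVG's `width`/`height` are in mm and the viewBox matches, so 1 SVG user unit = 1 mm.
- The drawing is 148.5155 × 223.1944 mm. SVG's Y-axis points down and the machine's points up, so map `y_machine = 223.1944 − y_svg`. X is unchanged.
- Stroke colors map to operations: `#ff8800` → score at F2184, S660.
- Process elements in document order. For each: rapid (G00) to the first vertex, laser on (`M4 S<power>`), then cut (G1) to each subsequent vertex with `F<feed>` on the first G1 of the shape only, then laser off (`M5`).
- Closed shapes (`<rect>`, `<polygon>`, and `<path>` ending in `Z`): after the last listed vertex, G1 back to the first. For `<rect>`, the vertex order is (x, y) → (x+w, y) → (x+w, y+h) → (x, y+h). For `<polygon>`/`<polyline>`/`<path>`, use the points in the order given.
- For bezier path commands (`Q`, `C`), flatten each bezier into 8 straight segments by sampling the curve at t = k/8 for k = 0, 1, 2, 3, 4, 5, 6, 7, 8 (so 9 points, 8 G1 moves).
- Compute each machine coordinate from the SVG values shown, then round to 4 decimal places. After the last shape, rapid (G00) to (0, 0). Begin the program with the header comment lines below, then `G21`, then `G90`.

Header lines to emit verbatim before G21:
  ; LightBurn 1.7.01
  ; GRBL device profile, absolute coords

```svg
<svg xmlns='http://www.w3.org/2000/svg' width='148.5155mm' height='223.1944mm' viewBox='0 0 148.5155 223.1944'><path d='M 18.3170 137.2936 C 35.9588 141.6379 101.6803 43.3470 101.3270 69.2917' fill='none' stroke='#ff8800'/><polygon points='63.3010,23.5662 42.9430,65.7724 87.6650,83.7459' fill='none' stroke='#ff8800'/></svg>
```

1 u = 1 mm; y_m = 223.1944 − y.

[1] `<path>` cubic bezier, #ff8800→score S660 F2184: (18.3170,85.9008) → (26.9635,88.6396) → (38.7796,98.3418) → (52.4278,112.3488) → (66.5702,128.0019) → (79.8690,142.6425) → (90.9866,153.6119) → (98.5852,158.2515) → (101.3270,153.9027)

[2] `<polygon>` closed polygon, #ff8800→score S660 F2184: (63.3010,199.6282) → (42.9430,157.4220) → (87.6650,139.4485) → (63.3010,199.6282) (closed)

; LightBurn 1.7.01
; GRBL device profile, absolute coords
G21
G90
G00 X18.3170 Y85.9008
M4 S660
G1 X26.9635 Y88.6396 F2184
G1 X38.7796 Y98.3418
G1 X52.4278 Y112.3488
G1 X66.5702 Y128.0019
G1 X79.8690 Y142.6425
G1 X90.9866 Y153.6119
G1 X98.5852 Y158.2515
G1 X101.3270 Y153.9027
M5
G00 X63.3010 Y199.6282
M4 S660
G1 X42.9430 Y157.4220 F2184
G1 X87.6650 Y139.4485
G1 X63.3010 Y199.6282
M5
G00 X0.0000 Y0.0000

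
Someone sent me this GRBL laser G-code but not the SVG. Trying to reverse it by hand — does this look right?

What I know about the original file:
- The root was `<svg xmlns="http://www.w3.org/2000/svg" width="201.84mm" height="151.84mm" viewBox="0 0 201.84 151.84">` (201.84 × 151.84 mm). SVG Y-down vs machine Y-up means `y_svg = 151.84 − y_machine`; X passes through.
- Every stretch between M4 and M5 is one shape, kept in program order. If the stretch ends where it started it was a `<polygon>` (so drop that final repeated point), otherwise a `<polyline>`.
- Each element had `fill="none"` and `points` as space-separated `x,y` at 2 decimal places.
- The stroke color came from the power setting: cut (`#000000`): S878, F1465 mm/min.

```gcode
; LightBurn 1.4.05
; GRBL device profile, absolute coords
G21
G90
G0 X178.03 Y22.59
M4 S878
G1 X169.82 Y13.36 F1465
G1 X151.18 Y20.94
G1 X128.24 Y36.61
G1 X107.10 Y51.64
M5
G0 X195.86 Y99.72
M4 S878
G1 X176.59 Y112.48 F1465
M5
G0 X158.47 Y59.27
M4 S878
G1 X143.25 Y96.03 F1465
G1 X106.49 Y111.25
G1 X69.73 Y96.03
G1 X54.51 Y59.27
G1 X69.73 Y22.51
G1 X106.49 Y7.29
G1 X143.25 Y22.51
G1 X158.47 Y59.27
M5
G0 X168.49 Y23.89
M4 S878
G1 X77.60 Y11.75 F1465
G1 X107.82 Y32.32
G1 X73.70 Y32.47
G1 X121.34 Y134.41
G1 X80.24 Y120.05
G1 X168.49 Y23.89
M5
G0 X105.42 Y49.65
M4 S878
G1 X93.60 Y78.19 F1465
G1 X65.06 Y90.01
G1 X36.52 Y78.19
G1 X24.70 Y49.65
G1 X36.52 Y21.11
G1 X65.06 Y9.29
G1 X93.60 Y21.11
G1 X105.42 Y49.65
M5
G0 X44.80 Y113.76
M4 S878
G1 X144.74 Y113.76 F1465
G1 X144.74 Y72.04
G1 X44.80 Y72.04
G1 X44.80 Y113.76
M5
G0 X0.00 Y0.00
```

<svg xmlns="http://www.w3.org/2000/svg" width="201.84mm" height="151.84mm" viewBox="0 0 201.84 151.84">
  <polyline points="178.03,129.25 169.82,138.48 151.18,130.90 128.24,115.23 107.10,100.20" fill="none" stroke="#000000"/>
  <polyline points="195.86,52.12 176.59,39.36" fill="none" stroke="#000000"/>
  <polygon points="158.47,92.57 143.25,55.81 106.49,40.59 69.73,55.81 54.51,92.57 69.73,129.33 106.49,144.55 143.25,129.33" fill="none" stroke="#000000"/>
  <polygon points="168.49,127.95 77.60,140.09 107.82,119.52 73.70,119.37 121.34,17.43 80.24,31.79" fill="none" stroke="#000000"/>
  <polygon points="105.42,102.19 93.60,73.65 65.06,61.83 36.52,73.65 24.70,102.19 36.52,130.73 65.06,142.55 93.60,130.73" fill="none" stroke="#000000"/>
  <polygon points="44.80,38.08 144.74,38.08 144.74,79.80 44.80,79.80" fill="none" stroke="#000000"/>
</svg>

y_svg = 151.84 − y_m. Every run uses S878, so all elements get stroke `#000000` (cut).

[1] open run; points: 178.03,129.25 169.82,138.48 151.18,130.90 128.24,115.23 107.10,100.20

[2] open run; points: 195.86,52.12 176.59,39.36

[3] closed run; points: 158.47,92.57 143.25,55.81 106.49,40.59 69.73,55.81 54.51,92.57 69.73,129.33 106.49,144.55 143.25,129.33

[4] closed run; points: 168.49,127.95 77.60,140.09 107.82,119.52 73.70,119.37 121.34,17.43 80.24,31.79

[5] closed run; points: 105.42,102.19 93.60,73.65 65.06,61.83 36.52,73.65 24.70,102.19 36.52,130.73 65.06,142.55 93.60,130.73

[6] closed run; points: 44.80,38.08 144.74,38.08 144.74,79.80 44.80,79.80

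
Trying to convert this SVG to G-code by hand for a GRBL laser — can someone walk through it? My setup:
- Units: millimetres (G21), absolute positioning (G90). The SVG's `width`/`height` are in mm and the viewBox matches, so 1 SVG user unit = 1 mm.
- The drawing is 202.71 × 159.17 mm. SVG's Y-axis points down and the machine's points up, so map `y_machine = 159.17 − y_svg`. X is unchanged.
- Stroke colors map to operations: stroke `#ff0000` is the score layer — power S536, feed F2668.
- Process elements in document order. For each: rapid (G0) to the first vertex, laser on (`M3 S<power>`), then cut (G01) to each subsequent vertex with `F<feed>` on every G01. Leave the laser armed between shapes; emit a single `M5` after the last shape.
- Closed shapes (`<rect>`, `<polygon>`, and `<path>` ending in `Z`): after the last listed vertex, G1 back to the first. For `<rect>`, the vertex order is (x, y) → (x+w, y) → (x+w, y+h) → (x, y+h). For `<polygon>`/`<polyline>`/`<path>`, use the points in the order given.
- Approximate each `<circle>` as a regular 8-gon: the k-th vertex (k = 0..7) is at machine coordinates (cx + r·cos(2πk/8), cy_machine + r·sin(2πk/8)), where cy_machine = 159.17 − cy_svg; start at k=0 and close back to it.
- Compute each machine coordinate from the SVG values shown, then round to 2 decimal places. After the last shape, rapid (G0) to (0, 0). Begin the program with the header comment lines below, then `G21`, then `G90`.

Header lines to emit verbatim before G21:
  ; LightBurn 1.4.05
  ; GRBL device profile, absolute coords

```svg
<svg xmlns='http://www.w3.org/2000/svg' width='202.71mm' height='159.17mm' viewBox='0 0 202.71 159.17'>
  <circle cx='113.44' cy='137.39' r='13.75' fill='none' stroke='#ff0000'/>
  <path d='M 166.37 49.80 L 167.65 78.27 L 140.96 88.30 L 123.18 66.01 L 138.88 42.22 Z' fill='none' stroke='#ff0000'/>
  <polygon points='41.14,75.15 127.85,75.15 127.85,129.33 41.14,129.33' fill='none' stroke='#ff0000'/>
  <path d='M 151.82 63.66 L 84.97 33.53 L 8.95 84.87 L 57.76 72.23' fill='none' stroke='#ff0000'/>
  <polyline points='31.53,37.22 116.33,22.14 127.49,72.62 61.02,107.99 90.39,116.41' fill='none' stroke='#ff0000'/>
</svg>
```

1 u = 1 mm; y_m = 159.17 − y.

[1] `<circle>` circle, #ff0000→score S536 F2668: (127.19,21.78) → (123.16,31.50) → (113.44,35.53) → (103.72,31.50) → (99.69,21.78) → (103.72,12.06) → (113.44,8.03) → (123.16,12.06) → (127.19,21.78) (closed)

[2] `<path>` regular polygon, #ff0000→score S536 F2668: (166.37,109.37) → (167.65,80.90) → (140.96,70.87) → (123.18,93.16) → (138.88,116.95) → (166.37,109.37) (closed)

[3] `<polygon>` rectangle, #ff0000→score S536 F2668: (41.14,84.02) → (127.85,84.02) → (127.85,29.84) → (41.14,29.84) → (41.14,84.02) (closed)

[4] `<path>` open polyline, #ff0000→score S536 F2668: (151.82,95.51) → (84.97,125.64) → (8.95,74.30) → (57.76,86.94)

[5] `<polyline>` open polyline, #ff0000→score S536 F2668: (31.53,121.95) → (116.33,137.03) → (127.49,86.55) → (61.02,51.18) → (90.39,42.76)

; LightBurn 1.4.05
; GRBL device profile, absolute coords
G21
G90
G0 X127.19 Y21.78
M3 S536
G01 X123.16 Y31.50 F2668
G01 X113.44 Y35.53 F2668
G01 X103.72 Y31.50 F2668
G01 X99.69 Y21.78 F2668
G01 X103.72 Y12.06 F2668
G01 X113.44 Y8.03 F2668
G01 X123.16 Y12.06 F2668
G01 X127.19 Y21.78 F2668
G0 X166.37 Y109.37
M3 S536
G01 X167.65 Y80.90 F2668
G01 X140.96 Y70.87 F2668
G01 X123.18 Y93.16 F2668
G01 X138.88 Y116.95 F2668
G01 X166.37 Y109.37 F2668
G0 X41.14 Y84.02
M3 S536
G01 X127.85 Y84.02 F2668
G01 X127.85 Y29.84 F2668
G01 X41.14 Y29.84 F2668
G01 X41.14 Y84.02 F2668
G0 X151.82 Y95.51
M3 S536
G01 X84.97 Y125.64 F2668
G01 X8.95 Y74.30 F2668
G01 X57.76 Y86.94 F2668
G0 X31.53 Y121.95
M3 S536
G01 X116.33 Y137.03 F2668
G01 X127.49 Y86.55 F2668
G01 X61.02 Y51.18 F2668
G01 X90.39 Y42.76 F2668
M5
G0 X0.00 Y0.00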